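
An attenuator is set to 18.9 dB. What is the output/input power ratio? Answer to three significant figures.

Power ratio = 10^(dB/10).
10^(-18.9/10) = 10^(-1.890) = 0.0129.

0.0129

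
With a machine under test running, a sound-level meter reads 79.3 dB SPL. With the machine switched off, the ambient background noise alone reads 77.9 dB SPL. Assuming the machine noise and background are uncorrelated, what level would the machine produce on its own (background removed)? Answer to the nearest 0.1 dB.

Subtract intensities: L_src = 10·log₁₀(10^(L_total/10) − 10^(L_bg/10)).
L_src = 10·log₁₀(10^(79.3/10) − 10^(77.9/10)) = 10·log₁₀(23450000) = 73.7 dB SPL.

73.7 dB SPL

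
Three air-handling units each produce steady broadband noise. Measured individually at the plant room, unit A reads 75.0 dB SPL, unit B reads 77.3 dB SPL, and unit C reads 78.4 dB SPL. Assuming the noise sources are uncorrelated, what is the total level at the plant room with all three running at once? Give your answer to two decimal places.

Uncorrelated sources add in intensity (power), not in dB.
L_total = 10·log₁₀(10^(75.0/10) + 10^(77.3/10) + 10^(78.4/10)) = 10·log₁₀(154500000) = 81.89 dB SPL.

81.89 dB SPL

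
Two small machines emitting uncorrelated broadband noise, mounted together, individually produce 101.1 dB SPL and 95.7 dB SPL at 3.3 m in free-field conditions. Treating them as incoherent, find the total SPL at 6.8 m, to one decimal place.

95.9 dB SPL

Combined at 3.3 m: 10·log₁₀(10^(101.1/10)+10^(95.7/10)) = 102.20 dB SPL.
Then apply −20·log₁₀(6.8/3.3) = -6.28 dB → 95.9 dB SPL.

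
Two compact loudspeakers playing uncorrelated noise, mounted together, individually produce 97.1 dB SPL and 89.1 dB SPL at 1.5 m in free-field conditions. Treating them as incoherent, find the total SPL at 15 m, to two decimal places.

77.74 dB SPL

Combined at 1.5 m: 10·log₁₀(10^(97.1/10)+10^(89.1/10)) = 97.739 dB SPL.
Then apply −20·log₁₀(15/1.5) = -20.000 dB → 77.74 dB SPL.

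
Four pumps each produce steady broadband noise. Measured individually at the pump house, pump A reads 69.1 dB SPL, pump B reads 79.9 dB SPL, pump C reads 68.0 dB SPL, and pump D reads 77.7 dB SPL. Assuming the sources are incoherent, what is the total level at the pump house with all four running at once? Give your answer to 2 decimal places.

Add the sources as powers (linear), then convert back to dB:
L_total = 10·log₁₀(10^(69.1/10) + 10^(79.9/10) + 10^(68.0/10) + 10^(77.7/10)) = 10·log₁₀(171000000) = 82.33 dB SPL.

82.33 dB SPL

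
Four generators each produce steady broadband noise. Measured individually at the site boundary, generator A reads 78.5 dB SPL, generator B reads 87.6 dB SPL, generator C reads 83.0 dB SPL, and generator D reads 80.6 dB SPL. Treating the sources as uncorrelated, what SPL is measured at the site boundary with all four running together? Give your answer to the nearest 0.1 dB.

89.8 dB SPL

Incoherent sources sum as intensities:
L_total = 10·log₁₀(10^(78.5/10) + 10^(87.6/10) + 10^(83.0/10) + 10^(80.6/10)) = 10·log₁₀(960600000) = 89.8 dB SPL.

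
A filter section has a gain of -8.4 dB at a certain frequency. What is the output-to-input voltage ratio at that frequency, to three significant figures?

0.380

Voltage ratio = 10^(dB/20).
10^(-8.4/20) = 10^(-0.4200) = 0.380.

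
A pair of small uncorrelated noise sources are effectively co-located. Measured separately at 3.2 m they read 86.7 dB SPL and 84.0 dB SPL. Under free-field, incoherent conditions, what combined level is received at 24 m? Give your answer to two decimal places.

Combined at 3.2 m: 10·log₁₀(10^(86.7/10)+10^(84.0/10)) = 88.567 dB SPL.
Then apply −20·log₁₀(24/3.2) = -17.501 dB → 71.07 dB SPL.

71.07 dB SPL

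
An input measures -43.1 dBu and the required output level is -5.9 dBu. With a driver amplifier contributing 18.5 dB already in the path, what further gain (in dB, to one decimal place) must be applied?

The required make-up gain is the shortfall in the dB sum.
G = -5.9 − (-43.1) − 18.5 = 18.7 dB.

18.7 dB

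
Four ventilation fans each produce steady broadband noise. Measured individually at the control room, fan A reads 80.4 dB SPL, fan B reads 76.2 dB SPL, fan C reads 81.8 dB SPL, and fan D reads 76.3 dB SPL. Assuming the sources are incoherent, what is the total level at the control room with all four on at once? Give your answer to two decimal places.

85.38 dB SPL

Incoherent sources sum as intensities:
L_total = 10·log₁₀(10^(80.4/10) + 10^(76.2/10) + 10^(81.8/10) + 10^(76.3/10)) = 10·log₁₀(345300000) = 85.38 dB SPL.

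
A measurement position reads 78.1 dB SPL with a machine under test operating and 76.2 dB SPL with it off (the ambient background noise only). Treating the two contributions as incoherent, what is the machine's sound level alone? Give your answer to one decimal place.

Subtract intensities: L_src = 10·log₁₀(10^(L_total/10) − 10^(L_bg/10)).
L_src = 10·log₁₀(10^(78.1/10) − 10^(76.2/10)) = 10·log₁₀(22880000) = 73.6 dB SPL.

73.6 dB SPL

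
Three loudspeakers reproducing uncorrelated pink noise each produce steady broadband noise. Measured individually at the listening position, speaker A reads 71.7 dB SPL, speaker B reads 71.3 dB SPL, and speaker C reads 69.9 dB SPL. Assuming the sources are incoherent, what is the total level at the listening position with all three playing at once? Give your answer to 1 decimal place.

Uncorrelated sources add in intensity (power), not in dB.
L_total = 10·log₁₀(10^(71.7/10) + 10^(71.3/10) + 10^(69.9/10)) = 10·log₁₀(38050000) = 75.8 dB SPL.

75.8 dB SPL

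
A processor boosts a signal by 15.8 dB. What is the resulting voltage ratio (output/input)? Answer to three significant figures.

6.17

Voltage ratio = 10^(dB/20).
10^(15.8/20) = 10^(0.7900) = 6.17.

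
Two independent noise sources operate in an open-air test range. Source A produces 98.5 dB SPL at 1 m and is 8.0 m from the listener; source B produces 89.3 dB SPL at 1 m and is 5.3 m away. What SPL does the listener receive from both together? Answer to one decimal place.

At the listener: L_A = 98.5 − 20·log₁₀(8.0) = 80.44 dB; L_B = 89.3 − 20·log₁₀(5.3) = 74.81 dB.
Combined: 10·log₁₀(10^(80.44/10)+10^(74.81/10)) = 81.5 dB SPL.

81.5 dB SPL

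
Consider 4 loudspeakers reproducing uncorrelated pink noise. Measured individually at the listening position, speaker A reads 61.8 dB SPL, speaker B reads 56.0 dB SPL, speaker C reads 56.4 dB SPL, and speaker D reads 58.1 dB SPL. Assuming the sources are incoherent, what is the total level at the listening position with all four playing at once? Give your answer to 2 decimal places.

64.76 dB SPL

Add the sources as powers (linear), then convert back to dB:
L_total = 10·log₁₀(10^(61.8/10) + 10^(56.0/10) + 10^(56.4/10) + 10^(58.1/10)) = 10·log₁₀(2994000) = 64.76 dB SPL.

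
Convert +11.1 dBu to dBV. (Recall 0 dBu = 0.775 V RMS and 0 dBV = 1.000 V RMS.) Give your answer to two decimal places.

The offset between the scales is 20·log₁₀(0.775/1.000) = −2.214 dB.
So dBV = +11.1 − 2.214 = +8.89 dBV.

+8.89 dBV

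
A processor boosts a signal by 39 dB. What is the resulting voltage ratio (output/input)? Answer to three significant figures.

Voltage ratio = 10^(dB/20).
10^(39/20) = 10^(1.950) = 89.1.

89.1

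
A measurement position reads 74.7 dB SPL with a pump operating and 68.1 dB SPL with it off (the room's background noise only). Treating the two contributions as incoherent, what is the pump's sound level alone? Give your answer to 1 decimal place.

73.6 dB SPL

Background correction is a power subtraction:
L_src = 10·log₁₀(10^(74.7/10) − 10^(68.1/10)) = 10·log₁₀(23060000) = 73.6 dB SPL.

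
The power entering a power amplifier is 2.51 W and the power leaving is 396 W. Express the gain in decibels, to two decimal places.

Power ratio → dB uses the 10·log₁₀ form:
10·log₁₀(396/2.51) = 10·log₁₀(157.8) = 21.98 dB.

21.98 dB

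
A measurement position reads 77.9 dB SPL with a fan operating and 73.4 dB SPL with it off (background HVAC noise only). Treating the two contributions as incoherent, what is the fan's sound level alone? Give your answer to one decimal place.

Remove the background by subtracting linear intensities:
L_src = 10·log₁₀(10^(77.9/10) − 10^(73.4/10)) = 10·log₁₀(39780000) = 76.0 dB SPL.

76.0 dB SPL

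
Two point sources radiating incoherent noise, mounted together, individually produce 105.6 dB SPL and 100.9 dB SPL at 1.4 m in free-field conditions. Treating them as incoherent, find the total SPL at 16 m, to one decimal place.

85.7 dB SPL

Combined at 1.4 m: 10·log₁₀(10^(105.6/10)+10^(100.9/10)) = 106.87 dB SPL.
Then apply −20·log₁₀(16/1.4) = -21.16 dB → 85.7 dB SPL.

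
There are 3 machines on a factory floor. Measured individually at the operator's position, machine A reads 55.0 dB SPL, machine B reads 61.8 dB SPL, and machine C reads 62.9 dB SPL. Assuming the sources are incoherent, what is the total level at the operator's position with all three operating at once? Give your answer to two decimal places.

Incoherent sources sum as intensities:
L_total = 10·log₁₀(10^(55.0/10) + 10^(61.8/10) + 10^(62.9/10)) = 10·log₁₀(3780000) = 65.77 dB SPL.

65.77 dB SPL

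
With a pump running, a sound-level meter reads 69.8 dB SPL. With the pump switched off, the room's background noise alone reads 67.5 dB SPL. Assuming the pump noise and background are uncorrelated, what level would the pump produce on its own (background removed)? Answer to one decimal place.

65.9 dB SPL

Remove the background by subtracting linear intensities:
L_src = 10·log₁₀(10^(69.8/10) − 10^(67.5/10)) = 10·log₁₀(3927000) = 65.9 dB SPL.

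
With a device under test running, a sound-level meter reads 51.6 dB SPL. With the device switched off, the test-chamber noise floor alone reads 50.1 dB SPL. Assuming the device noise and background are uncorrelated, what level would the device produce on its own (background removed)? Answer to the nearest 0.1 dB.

Background correction is a power subtraction:
L_src = 10·log₁₀(10^(51.6/10) − 10^(50.1/10)) = 10·log₁₀(42210) = 46.3 dB SPL.

46.3 dB SPL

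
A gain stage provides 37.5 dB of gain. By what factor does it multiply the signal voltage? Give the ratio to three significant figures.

75.0

Voltage ratio = 10^(dB/20).
10^(37.5/20) = 10^(1.875) = 75.0.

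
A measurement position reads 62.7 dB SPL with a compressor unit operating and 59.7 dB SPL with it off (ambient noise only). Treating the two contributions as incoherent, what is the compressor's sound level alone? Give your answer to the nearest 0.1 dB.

59.7 dB SPL

Remove the background by subtracting linear intensities:
L_src = 10·log₁₀(10^(62.7/10) − 10^(59.7/10)) = 10·log₁₀(928800) = 59.7 dB SPL.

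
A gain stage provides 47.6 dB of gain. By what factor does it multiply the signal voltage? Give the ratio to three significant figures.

Voltage ratio = 10^(dB/20).
10^(47.6/20) = 10^(2.380) = 240.

240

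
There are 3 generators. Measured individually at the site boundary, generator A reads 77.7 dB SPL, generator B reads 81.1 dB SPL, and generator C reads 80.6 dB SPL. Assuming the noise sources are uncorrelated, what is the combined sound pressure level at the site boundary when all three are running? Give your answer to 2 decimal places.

Add the sources as powers (linear), then convert back to dB:
L_total = 10·log₁₀(10^(77.7/10) + 10^(81.1/10) + 10^(80.6/10)) = 10·log₁₀(302500000) = 84.81 dB SPL.

84.81 dB SPL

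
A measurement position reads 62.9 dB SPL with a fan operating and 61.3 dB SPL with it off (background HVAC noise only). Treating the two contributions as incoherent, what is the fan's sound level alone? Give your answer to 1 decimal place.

57.8 dB SPL

Background correction is a power subtraction:
L_src = 10·log₁₀(10^(62.9/10) − 10^(61.3/10)) = 10·log₁₀(600900) = 57.8 dB SPL.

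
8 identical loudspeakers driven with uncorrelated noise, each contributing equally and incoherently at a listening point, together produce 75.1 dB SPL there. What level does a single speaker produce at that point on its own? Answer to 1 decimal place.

66.1 dB SPL

8 equal incoherent sources add 10·log₁₀(8) = 9.03 dB over one source.
L_one = 75.1 − 9.03 = 66.1 dB SPL.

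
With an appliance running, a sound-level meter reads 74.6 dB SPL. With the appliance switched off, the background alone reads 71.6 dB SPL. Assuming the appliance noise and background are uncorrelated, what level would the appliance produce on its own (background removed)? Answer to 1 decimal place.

Subtract intensities: L_src = 10·log₁₀(10^(L_total/10) − 10^(L_bg/10)).
L_src = 10·log₁₀(10^(74.6/10) − 10^(71.6/10)) = 10·log₁₀(14390000) = 71.6 dB SPL.

71.6 dB SPL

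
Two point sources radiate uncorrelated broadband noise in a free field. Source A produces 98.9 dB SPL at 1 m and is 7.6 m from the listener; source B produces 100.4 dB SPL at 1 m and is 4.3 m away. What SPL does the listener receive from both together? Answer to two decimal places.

At the listener: L_A = 98.9 − 20·log₁₀(7.6) = 81.284 dB; L_B = 100.4 − 20·log₁₀(4.3) = 87.731 dB.
Combined: 10·log₁₀(10^(81.284/10)+10^(87.731/10)) = 88.62 dB SPL.

88.62 dB SPL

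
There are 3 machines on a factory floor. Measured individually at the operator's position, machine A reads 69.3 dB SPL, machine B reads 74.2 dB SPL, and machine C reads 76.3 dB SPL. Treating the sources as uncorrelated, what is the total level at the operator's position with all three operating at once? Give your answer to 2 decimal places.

Add the sources as powers (linear), then convert back to dB:
L_total = 10·log₁₀(10^(69.3/10) + 10^(74.2/10) + 10^(76.3/10)) = 10·log₁₀(77470000) = 78.89 dB SPL.

78.89 dB SPL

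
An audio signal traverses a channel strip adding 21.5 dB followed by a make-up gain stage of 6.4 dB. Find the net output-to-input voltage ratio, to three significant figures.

24.8

Net gain = 21.5 + 6.4 = 27.9 dB.
Voltage ratio = 10^(27.9/20) = 24.8.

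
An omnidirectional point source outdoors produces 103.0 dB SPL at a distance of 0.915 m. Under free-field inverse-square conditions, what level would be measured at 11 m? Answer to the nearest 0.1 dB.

Free-field point source: level drops by 20·log₁₀ of the distance ratio.
ΔL = −20·log₁₀(11/0.915) = -21.60 dB, so L₂ = 103.0 + (-21.60) = 81.4 dB SPL.

81.4 dB SPL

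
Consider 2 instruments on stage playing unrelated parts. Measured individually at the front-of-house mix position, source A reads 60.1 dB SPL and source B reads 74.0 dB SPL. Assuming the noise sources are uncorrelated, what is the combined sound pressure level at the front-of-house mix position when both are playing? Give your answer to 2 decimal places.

74.17 dB SPL

Incoherent sources sum as intensities:
L_total = 10·log₁₀(10^(60.1/10) + 10^(74.0/10)) = 10·log₁₀(26140000) = 74.17 dB SPL.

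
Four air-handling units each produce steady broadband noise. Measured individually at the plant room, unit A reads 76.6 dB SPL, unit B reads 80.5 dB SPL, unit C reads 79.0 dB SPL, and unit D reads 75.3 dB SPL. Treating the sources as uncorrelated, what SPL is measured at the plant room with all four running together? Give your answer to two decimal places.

Add the sources as powers (linear), then convert back to dB:
L_total = 10·log₁₀(10^(76.6/10) + 10^(80.5/10) + 10^(79.0/10) + 10^(75.3/10)) = 10·log₁₀(271200000) = 84.33 dB SPL.

84.33 dB SPL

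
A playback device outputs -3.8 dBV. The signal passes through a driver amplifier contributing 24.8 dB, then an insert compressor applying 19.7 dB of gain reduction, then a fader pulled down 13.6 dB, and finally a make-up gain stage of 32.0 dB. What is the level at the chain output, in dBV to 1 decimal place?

+19.7 dBV

In dB, series stages simply add:
-3.8 + 24.8 − 19.7 − 13.6 + 32.0 = +19.7 dBV.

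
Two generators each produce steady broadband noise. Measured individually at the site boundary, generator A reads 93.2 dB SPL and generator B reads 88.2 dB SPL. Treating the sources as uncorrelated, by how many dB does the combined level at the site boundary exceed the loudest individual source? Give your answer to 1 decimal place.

1.2 dB

Incoherent sources sum as intensities:
L_total = 10·log₁₀(10^(93.2/10) + 10^(88.2/10)) = 94.39 dB SPL.
Excess over the loudest (93.2 dB): 94.39 − 93.2 = 1.2 dB.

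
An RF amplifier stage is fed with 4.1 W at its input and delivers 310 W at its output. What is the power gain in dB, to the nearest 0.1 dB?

For a power ratio, dB = 10·log₁₀(P₂/P₁).
10·log₁₀(310/4.1) = 10·log₁₀(75.61) = 18.8 dB.

18.8 dB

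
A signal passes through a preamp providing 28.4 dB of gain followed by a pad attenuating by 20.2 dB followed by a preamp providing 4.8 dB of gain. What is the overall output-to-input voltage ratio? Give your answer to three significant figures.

4.47

Net gain = 28.4 + (−20.2) + 4.8 = 13.0 dB.
Voltage ratio = 10^(13.0/20) = 4.47.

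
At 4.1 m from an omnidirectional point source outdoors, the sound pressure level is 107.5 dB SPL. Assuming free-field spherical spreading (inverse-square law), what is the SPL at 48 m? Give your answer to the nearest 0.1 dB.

For a point source in a free field, ΔL = −20·log₁₀(d₂/d₁).
ΔL = −20·log₁₀(48/4.1) = -21.37 dB, so L₂ = 107.5 + (-21.37) = 86.1 dB SPL.

86.1 dB SPL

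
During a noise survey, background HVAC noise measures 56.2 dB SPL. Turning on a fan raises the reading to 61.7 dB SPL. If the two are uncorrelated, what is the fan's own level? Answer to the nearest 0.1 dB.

60.3 dB SPL

Subtract intensities: L_src = 10·log₁₀(10^(L_total/10) − 10^(L_bg/10)).
L_src = 10·log₁₀(10^(61.7/10) − 10^(56.2/10)) = 10·log₁₀(1062000) = 60.3 dB SPL.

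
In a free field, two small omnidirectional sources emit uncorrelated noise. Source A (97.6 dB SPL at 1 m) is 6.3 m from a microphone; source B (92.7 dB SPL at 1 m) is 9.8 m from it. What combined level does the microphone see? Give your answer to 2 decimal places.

82.16 dB SPL

At the listener: L_A = 97.6 − 20·log₁₀(6.3) = 81.613 dB; L_B = 92.7 − 20·log₁₀(9.8) = 72.875 dB.
Combined: 10·log₁₀(10^(81.613/10)+10^(72.875/10)) = 82.16 dB SPL.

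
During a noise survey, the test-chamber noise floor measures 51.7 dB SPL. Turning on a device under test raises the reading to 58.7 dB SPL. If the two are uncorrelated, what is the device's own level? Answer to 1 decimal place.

57.7 dB SPL

Background correction is a power subtraction:
L_src = 10·log₁₀(10^(58.7/10) − 10^(51.7/10)) = 10·log₁₀(593400) = 57.7 dB SPL.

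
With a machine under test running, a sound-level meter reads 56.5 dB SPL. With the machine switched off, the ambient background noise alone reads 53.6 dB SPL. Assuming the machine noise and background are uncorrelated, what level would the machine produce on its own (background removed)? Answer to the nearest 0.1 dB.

53.4 dB SPL

Subtract intensities: L_src = 10·log₁₀(10^(L_total/10) − 10^(L_bg/10)).
L_src = 10·log₁₀(10^(56.5/10) − 10^(53.6/10)) = 10·log₁₀(217600) = 53.4 dB SPL.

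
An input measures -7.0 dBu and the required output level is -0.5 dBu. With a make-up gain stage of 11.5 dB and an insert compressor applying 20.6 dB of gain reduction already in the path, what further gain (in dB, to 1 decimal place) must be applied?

The required make-up gain is the shortfall in the dB sum.
G = -0.5 − (-7.0) − 11.5 + 20.6 = 15.6 dB.

15.6 dB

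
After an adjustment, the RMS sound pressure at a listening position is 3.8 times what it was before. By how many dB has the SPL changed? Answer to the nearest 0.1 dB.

11.6 dB

SPL change from a pressure ratio uses the 20·log₁₀ form:
20·log₁₀(3.8) = 11.6 dB.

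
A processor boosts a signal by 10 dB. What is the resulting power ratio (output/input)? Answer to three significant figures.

Power ratio = 10^(dB/10).
10^(10/10) = 10^(1.000) = 10.0.

10.0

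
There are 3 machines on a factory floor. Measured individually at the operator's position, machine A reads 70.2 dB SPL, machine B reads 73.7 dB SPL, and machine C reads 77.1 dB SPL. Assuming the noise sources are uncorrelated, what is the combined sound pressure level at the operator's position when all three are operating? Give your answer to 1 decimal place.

Incoherent sources sum as intensities:
L_total = 10·log₁₀(10^(70.2/10) + 10^(73.7/10) + 10^(77.1/10)) = 10·log₁₀(85200000) = 79.3 dB SPL.

79.3 dB SPL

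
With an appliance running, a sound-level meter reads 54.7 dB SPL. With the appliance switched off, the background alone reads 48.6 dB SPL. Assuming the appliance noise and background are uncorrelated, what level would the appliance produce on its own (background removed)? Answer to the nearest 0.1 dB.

Subtract intensities: L_src = 10·log₁₀(10^(L_total/10) − 10^(L_bg/10)).
L_src = 10·log₁₀(10^(54.7/10) − 10^(48.6/10)) = 10·log₁₀(222700) = 53.5 dB SPL.

53.5 dB SPL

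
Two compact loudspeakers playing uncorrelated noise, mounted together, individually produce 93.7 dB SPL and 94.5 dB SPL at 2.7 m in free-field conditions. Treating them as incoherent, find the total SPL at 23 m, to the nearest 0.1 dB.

Combined at 2.7 m: 10·log₁₀(10^(93.7/10)+10^(94.5/10)) = 97.13 dB SPL.
Then apply −20·log₁₀(23/2.7) = -18.61 dB → 78.5 dB SPL.

78.5 dB SPL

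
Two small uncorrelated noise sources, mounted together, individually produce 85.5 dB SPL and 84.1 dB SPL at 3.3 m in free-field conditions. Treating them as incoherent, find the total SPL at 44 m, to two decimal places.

Combined at 3.3 m: 10·log₁₀(10^(85.5/10)+10^(84.1/10)) = 87.866 dB SPL.
Then apply −20·log₁₀(44/3.3) = -22.499 dB → 65.37 dB SPL.

65.37 dB SPL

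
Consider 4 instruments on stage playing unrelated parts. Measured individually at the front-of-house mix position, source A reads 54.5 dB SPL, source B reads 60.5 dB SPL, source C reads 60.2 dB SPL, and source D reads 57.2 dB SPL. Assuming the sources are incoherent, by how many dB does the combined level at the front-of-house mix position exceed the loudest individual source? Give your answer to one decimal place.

Incoherent sources sum as intensities:
L_total = 10·log₁₀(10^(54.5/10) + 10^(60.5/10) + 10^(60.2/10) + 10^(57.2/10)) = 64.74 dB SPL.
Excess over the loudest (60.5 dB): 64.74 − 60.5 = 4.2 dB.

4.2 dB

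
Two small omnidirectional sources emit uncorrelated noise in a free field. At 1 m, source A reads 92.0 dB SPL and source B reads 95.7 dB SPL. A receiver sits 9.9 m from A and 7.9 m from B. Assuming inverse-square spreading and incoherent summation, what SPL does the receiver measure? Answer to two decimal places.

At the listener: L_A = 92.0 − 20·log₁₀(9.9) = 72.087 dB; L_B = 95.7 − 20·log₁₀(7.9) = 77.747 dB.
Combined: 10·log₁₀(10^(72.087/10)+10^(77.747/10)) = 78.79 dB SPL.

78.79 dB SPL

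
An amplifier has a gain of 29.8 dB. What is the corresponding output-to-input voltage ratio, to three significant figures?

Voltage ratio = 10^(dB/20).
10^(29.8/20) = 10^(1.490) = 30.9.

30.9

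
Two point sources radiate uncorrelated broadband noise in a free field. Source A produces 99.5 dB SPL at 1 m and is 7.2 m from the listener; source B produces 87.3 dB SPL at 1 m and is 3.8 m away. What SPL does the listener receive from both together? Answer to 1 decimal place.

At the listener: L_A = 99.5 − 20·log₁₀(7.2) = 82.35 dB; L_B = 87.3 − 20·log₁₀(3.8) = 75.70 dB.
Combined: 10·log₁₀(10^(82.35/10)+10^(75.70/10)) = 83.2 dB SPL.

83.2 dB SPL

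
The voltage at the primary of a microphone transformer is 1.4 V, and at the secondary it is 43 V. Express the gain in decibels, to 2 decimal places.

29.75 dB

For a voltage ratio, dB = 20·log₁₀(V₂/V₁).
20·log₁₀(43/1.4) = 20·log₁₀(30.71) = 29.75 dB.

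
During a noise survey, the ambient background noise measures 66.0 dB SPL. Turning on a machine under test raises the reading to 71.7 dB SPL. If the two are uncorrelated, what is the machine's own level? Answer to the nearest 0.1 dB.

70.3 dB SPL

Subtract intensities: L_src = 10·log₁₀(10^(L_total/10) − 10^(L_bg/10)).
L_src = 10·log₁₀(10^(71.7/10) − 10^(66.0/10)) = 10·log₁₀(10810000) = 70.3 dB SPL.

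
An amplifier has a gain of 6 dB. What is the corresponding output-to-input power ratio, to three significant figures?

Power ratio = 10^(dB/10).
10^(6/10) = 10^(0.6000) = 3.98.

3.98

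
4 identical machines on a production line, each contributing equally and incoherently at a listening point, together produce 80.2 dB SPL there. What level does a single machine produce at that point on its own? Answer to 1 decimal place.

4 equal incoherent sources add 10·log₁₀(4) = 6.02 dB over one source.
L_one = 80.2 − 6.02 = 74.2 dB SPL.

74.2 dB SPL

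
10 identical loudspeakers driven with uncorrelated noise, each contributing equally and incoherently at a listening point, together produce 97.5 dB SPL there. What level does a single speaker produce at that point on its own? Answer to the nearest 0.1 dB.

10 equal incoherent sources add 10·log₁₀(10) = 10.00 dB over one source.
L_one = 97.5 − 10.00 = 87.5 dB SPL.

87.5 dB SPL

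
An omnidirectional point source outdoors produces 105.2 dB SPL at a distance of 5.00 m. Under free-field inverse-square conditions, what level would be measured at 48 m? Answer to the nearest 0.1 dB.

Inverse-square spreading gives ΔL = −20·log₁₀(d₂/d₁).
ΔL = −20·log₁₀(48/5.00) = -19.65 dB, so L₂ = 105.2 + (-19.65) = 85.6 dB SPL.

85.6 dB SPL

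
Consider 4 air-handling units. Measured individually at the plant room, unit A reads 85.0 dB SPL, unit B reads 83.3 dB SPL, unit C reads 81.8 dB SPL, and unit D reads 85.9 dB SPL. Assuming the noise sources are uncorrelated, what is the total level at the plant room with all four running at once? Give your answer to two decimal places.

90.30 dB SPL

Add the sources as powers (linear), then convert back to dB:
L_total = 10·log₁₀(10^(85.0/10) + 10^(83.3/10) + 10^(81.8/10) + 10^(85.9/10)) = 10·log₁₀(1070000000) = 90.30 dB SPL.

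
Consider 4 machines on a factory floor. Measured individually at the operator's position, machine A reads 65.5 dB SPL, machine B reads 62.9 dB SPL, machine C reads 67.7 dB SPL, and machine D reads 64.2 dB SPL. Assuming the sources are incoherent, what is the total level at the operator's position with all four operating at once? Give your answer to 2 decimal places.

Incoherent sources sum as intensities:
L_total = 10·log₁₀(10^(65.5/10) + 10^(62.9/10) + 10^(67.7/10) + 10^(64.2/10)) = 10·log₁₀(14020000) = 71.47 dB SPL.

71.47 dB SPL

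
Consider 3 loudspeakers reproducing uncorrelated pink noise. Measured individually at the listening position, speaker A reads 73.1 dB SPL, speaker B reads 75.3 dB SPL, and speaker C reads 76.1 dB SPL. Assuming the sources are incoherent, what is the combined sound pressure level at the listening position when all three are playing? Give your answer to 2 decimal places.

Add the sources as powers (linear), then convert back to dB:
L_total = 10·log₁₀(10^(73.1/10) + 10^(75.3/10) + 10^(76.1/10)) = 10·log₁₀(95040000) = 79.78 dB SPL.

79.78 dB SPL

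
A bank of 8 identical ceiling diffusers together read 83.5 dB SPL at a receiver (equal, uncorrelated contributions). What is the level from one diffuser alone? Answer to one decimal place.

8 equal incoherent sources add 10·log₁₀(8) = 9.03 dB over one source.
L_one = 83.5 − 9.03 = 74.5 dB SPL.

74.5 dB SPL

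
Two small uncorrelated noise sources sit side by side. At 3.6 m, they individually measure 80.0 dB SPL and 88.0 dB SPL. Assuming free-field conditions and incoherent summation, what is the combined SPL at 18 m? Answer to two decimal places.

74.66 dB SPL

Combined at 3.6 m: 10·log₁₀(10^(80.0/10)+10^(88.0/10)) = 88.639 dB SPL.
Then apply −20·log₁₀(18/3.6) = -13.979 dB → 74.66 dB SPL.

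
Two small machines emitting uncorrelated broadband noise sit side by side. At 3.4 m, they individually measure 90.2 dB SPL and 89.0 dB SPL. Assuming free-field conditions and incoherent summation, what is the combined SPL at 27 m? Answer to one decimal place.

74.7 dB SPL

Combined at 3.4 m: 10·log₁₀(10^(90.2/10)+10^(89.0/10)) = 92.65 dB SPL.
Then apply −20·log₁₀(27/3.4) = -18.00 dB → 74.7 dB SPL.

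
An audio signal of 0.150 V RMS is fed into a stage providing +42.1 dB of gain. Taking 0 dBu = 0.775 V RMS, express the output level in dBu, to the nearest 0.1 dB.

+27.8 dBu

Input level: 20·log₁₀(0.150/0.775) = -14.26 dBu.
Output: -14.26 + 42.1 = +27.8 dBu.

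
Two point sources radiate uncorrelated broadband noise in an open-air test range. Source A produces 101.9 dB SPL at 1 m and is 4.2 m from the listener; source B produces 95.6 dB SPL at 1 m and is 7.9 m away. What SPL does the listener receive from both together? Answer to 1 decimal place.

89.7 dB SPL

At the listener: L_A = 101.9 − 20·log₁₀(4.2) = 89.44 dB; L_B = 95.6 − 20·log₁₀(7.9) = 77.65 dB.
Combined: 10·log₁₀(10^(89.44/10)+10^(77.65/10)) = 89.7 dB SPL.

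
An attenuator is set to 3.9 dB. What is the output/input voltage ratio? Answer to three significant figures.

Voltage ratio = 10^(dB/20).
10^(-3.9/20) = 10^(-0.1950) = 0.638.

0.638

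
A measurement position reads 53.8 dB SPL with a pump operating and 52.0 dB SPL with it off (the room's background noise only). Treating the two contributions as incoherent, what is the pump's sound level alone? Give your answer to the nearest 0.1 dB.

Background correction is a power subtraction:
L_src = 10·log₁₀(10^(53.8/10) − 10^(52.0/10)) = 10·log₁₀(81390) = 49.1 dB SPL.

49.1 dB SPL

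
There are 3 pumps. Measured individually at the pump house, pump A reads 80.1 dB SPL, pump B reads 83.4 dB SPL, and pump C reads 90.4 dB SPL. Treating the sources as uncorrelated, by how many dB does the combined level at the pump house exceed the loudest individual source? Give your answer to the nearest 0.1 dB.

1.1 dB

Uncorrelated sources add in intensity (power), not in dB.
L_total = 10·log₁₀(10^(80.1/10) + 10^(83.4/10) + 10^(90.4/10)) = 91.52 dB SPL.
Excess over the loudest (90.4 dB): 91.52 − 90.4 = 1.1 dB.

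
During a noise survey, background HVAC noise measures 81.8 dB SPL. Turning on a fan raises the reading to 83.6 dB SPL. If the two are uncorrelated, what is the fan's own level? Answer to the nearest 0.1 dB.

78.9 dB SPL

Subtract intensities: L_src = 10·log₁₀(10^(L_total/10) − 10^(L_bg/10)).
L_src = 10·log₁₀(10^(83.6/10) − 10^(81.8/10)) = 10·log₁₀(77730000) = 78.9 dB SPL.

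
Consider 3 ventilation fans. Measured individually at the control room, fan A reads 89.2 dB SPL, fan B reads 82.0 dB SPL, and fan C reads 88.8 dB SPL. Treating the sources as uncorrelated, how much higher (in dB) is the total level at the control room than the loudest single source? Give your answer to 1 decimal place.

3.2 dB

Incoherent sources sum as intensities:
L_total = 10·log₁₀(10^(89.2/10) + 10^(82.0/10) + 10^(88.8/10)) = 92.43 dB SPL.
Excess over the loudest (89.2 dB): 92.43 − 89.2 = 3.2 dB.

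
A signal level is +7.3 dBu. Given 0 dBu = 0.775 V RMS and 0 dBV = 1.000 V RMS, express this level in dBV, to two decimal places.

The offset between the scales is 20·log₁₀(0.775/1.000) = −2.214 dB.
So dBV = +7.3 − 2.214 = +5.09 dBV.

+5.09 dBV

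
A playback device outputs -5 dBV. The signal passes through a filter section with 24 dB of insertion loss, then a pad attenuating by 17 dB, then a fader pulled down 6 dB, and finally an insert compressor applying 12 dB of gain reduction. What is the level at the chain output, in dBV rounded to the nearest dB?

Gain stages sum in dB:
-5 − 24 − 17 − 6 − 12 = -64 dBV.

-64 dBV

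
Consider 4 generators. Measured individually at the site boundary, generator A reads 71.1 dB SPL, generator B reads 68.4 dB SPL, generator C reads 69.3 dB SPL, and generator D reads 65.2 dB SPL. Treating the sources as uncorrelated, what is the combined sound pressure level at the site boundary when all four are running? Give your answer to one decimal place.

75.0 dB SPL

Add the sources as powers (linear), then convert back to dB:
L_total = 10·log₁₀(10^(71.1/10) + 10^(68.4/10) + 10^(69.3/10) + 10^(65.2/10)) = 10·log₁₀(31620000) = 75.0 dB SPL.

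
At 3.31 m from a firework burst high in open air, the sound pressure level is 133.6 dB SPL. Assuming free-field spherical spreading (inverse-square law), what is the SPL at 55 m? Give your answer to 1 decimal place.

109.2 dB SPL

Inverse-square spreading gives ΔL = −20·log₁₀(d₂/d₁).
ΔL = −20·log₁₀(55/3.31) = -24.41 dB, so L₂ = 133.6 + (-24.41) = 109.2 dB SPL.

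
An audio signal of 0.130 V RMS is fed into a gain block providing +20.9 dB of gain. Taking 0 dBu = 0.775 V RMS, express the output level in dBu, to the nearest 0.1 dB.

Input level: 20·log₁₀(0.130/0.775) = -15.51 dBu.
Output: -15.51 + 20.9 = +5.4 dBu.

+5.4 dBu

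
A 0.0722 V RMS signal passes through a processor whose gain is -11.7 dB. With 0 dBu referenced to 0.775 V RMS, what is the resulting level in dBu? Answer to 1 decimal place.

Input level: 20·log₁₀(0.0722/0.775) = -20.62 dBu.
Output: -20.62 − 11.7 = -32.3 dBu.

-32.3 dBu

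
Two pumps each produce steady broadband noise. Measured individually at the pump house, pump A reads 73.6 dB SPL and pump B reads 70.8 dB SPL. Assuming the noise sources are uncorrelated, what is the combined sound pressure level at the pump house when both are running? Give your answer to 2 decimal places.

Add the sources as powers (linear), then convert back to dB:
L_total = 10·log₁₀(10^(73.6/10) + 10^(70.8/10)) = 10·log₁₀(34930000) = 75.43 dB SPL.

75.43 dB SPL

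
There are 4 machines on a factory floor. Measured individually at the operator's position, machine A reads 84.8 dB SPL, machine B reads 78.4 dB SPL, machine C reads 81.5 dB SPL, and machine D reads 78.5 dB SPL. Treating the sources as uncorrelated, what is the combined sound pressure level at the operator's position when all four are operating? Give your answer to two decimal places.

87.66 dB SPL

Add the sources as powers (linear), then convert back to dB:
L_total = 10·log₁₀(10^(84.8/10) + 10^(78.4/10) + 10^(81.5/10) + 10^(78.5/10)) = 10·log₁₀(583200000) = 87.66 dB SPL.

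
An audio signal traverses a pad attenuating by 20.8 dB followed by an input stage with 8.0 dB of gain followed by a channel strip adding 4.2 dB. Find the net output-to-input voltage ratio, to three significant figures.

Net gain = (−20.8) + 8.0 + 4.2 = -8.6 dB.
Voltage ratio = 10^(-8.6/20) = 0.372.

0.372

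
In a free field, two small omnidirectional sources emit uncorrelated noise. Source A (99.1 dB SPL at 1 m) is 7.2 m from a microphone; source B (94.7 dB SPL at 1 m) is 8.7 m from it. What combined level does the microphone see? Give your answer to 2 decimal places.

At the listener: L_A = 99.1 − 20·log₁₀(7.2) = 81.953 dB; L_B = 94.7 − 20·log₁₀(8.7) = 75.910 dB.
Combined: 10·log₁₀(10^(81.953/10)+10^(75.910/10)) = 82.92 dB SPL.

82.92 dB SPL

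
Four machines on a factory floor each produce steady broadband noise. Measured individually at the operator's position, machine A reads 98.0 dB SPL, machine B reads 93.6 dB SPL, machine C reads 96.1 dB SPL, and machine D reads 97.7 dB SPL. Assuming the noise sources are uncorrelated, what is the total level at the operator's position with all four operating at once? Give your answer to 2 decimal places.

Incoherent sources sum as intensities:
L_total = 10·log₁₀(10^(98.0/10) + 10^(93.6/10) + 10^(96.1/10) + 10^(97.7/10)) = 10·log₁₀(18563000000) = 102.69 dB SPL.

102.69 dB SPL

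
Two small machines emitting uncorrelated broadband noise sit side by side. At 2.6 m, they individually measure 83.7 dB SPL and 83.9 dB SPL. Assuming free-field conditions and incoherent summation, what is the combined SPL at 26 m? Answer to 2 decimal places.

66.81 dB SPL

Combined at 2.6 m: 10·log₁₀(10^(83.7/10)+10^(83.9/10)) = 86.811 dB SPL.
Then apply −20·log₁₀(26/2.6) = -20.000 dB → 66.81 dB SPL.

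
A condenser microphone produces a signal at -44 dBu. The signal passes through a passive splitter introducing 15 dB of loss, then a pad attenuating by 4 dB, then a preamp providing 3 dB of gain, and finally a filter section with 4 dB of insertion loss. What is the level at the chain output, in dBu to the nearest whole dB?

In dB, series stages simply add:
-44 − 15 − 4 + 3 − 4 = -64 dBu.

-64 dBu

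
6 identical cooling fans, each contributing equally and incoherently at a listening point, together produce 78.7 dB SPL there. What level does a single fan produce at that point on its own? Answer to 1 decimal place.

70.9 dB SPL

6 equal incoherent sources add 10·log₁₀(6) = 7.78 dB over one source.
L_one = 78.7 − 7.78 = 70.9 dB SPL.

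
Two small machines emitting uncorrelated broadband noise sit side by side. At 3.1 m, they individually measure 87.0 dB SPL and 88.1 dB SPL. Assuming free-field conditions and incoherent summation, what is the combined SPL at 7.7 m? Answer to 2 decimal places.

Combined at 3.1 m: 10·log₁₀(10^(87.0/10)+10^(88.1/10)) = 90.595 dB SPL.
Then apply −20·log₁₀(7.7/3.1) = -7.903 dB → 82.69 dB SPL.

82.69 dB SPL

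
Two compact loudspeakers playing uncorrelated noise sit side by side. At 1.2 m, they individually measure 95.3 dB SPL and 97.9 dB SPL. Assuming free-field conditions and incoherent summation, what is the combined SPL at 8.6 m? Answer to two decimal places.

82.70 dB SPL

Combined at 1.2 m: 10·log₁₀(10^(95.3/10)+10^(97.9/10)) = 99.802 dB SPL.
Then apply −20·log₁₀(8.6/1.2) = -17.106 dB → 82.70 dB SPL.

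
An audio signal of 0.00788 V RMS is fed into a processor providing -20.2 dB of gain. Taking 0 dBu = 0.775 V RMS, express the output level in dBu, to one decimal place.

Input level: 20·log₁₀(0.00788/0.775) = -39.86 dBu.
Output: -39.86 − 20.2 = -60.1 dBu.

-60.1 dBu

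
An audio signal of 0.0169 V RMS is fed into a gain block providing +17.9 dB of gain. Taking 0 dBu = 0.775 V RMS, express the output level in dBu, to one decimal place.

Input level: 20·log₁₀(0.0169/0.775) = -33.23 dBu.
Output: -33.23 + 17.9 = -15.3 dBu.

-15.3 dBu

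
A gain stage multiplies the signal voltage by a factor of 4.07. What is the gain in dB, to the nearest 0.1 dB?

12.2 dB

Voltage ratio → dB uses the 20·log₁₀ form:
20·log₁₀(4.07) = 12.2 dB.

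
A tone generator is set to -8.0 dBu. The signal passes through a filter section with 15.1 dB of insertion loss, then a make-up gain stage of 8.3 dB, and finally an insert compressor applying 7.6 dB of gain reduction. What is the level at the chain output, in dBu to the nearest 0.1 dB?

-22.4 dBu

Cascaded gains and losses add directly in dB.
-8.0 − 15.1 + 8.3 − 7.6 = -22.4 dBu.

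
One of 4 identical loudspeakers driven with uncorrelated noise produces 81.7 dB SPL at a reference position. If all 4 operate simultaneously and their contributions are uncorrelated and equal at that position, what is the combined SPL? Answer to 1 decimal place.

87.7 dB SPL

4 equal incoherent sources raise the level by 10·log₁₀(4) = 6.02 dB.
L_total = 81.7 + 6.02 = 87.7 dB SPL.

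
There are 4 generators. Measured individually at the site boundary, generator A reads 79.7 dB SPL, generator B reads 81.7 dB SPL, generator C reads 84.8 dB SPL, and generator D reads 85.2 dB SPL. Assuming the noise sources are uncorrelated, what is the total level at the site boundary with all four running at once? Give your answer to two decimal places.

89.42 dB SPL

Uncorrelated sources add in intensity (power), not in dB.
L_total = 10·log₁₀(10^(79.7/10) + 10^(81.7/10) + 10^(84.8/10) + 10^(85.2/10)) = 10·log₁₀(874400000) = 89.42 dB SPL.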